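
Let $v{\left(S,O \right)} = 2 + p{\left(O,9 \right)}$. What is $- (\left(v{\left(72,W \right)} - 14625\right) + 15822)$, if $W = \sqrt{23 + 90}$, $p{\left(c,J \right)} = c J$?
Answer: $-1199 - 9 \sqrt{113} \approx -1294.7$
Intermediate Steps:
$p{\left(c,J \right)} = J c$
$W = \sqrt{113} \approx 10.63$
$v{\left(S,O \right)} = 2 + 9 O$
$- (\left(v{\left(72,W \right)} - 14625\right) + 15822) = - (\left(\left(2 + 9 \sqrt{113}\right) - 14625\right) + 15822) = - (\left(-14623 + 9 \sqrt{113}\right) + 15822) = - (1199 + 9 \sqrt{113}) = -1199 - 9 \sqrt{113}$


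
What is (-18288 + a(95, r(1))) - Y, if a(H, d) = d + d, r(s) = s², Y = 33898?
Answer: -52184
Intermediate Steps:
a(H, d) = 2*d
(-18288 + a(95, r(1))) - Y = (-18288 + 2*1²) - 1*33898 = (-18288 + 2*1) - 33898 = (-18288 + 2) - 33898 = -18286 - 33898 = -52184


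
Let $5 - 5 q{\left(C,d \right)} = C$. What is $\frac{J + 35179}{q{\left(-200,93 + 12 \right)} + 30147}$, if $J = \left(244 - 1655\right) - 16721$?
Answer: $\frac{17047}{30188} \approx 0.56469$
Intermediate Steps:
$q{\left(C,d \right)} = 1 - \frac{C}{5}$
$J = -18132$ ($J = -1411 - 16721 = -18132$)
$\frac{J + 35179}{q{\left(-200,93 + 12 \right)} + 30147} = \frac{-18132 + 35179}{\left(1 - -40\right) + 30147} = \frac{17047}{\left(1 + 40\right) + 30147} = \frac{17047}{41 + 30147} = \frac{17047}{30188}$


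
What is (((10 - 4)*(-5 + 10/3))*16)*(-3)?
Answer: 480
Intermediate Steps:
(((10 - 4)*(-5 + 10/3))*16)*(-3) = ((6*(-5 + 10*(1/3)))*16)*(-3) = ((6*(-5 + 10/3))*16)*(-3) = ((6*(-5/3))*16)*(-3) = -10*16*(-3) = -160*(-3) = 480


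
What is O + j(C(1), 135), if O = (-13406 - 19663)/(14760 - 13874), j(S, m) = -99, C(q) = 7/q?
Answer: -120783/886 ≈ -136.32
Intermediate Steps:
O = -33069/886 ≈ -37.324
O + j(C(1), 135) = -33069/886 - 99 = -120783/886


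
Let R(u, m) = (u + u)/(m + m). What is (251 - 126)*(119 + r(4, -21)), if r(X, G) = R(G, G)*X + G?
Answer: 12750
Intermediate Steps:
R(u, m) = u/m (R(u, m) = (2*u)/((2*m)) = (2*u)*(1/(2*m)) = u/m)
r(X, G) = G + X (r(X, G) = (G/G)*X + G = 1*X + G = X + G = G + X)
(251 - 126)*(119 + r(4, -21)) = (251 - 126)*(119 + (-21 + 4)) = 125*(119 - 17) = 125*102 = 12750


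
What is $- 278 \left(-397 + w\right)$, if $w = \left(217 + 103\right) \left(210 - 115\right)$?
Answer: $-8340834$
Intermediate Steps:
$w = 30400$ ($w = 320 \cdot 95 = 30400$)
$- 278 \left(-397 + w\right) = - 278 \left(-397 + 30400\right) = \left(-278\right) 30003 = -8340834$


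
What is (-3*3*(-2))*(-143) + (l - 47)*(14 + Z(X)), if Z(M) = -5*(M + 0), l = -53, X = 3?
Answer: -2474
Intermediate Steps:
Z(M) = -5*M
(-3*3*(-2))*(-143) + (l - 47)*(14 + Z(X)) = (-3*3*(-2))*(-143) + (-53 - 47)*(14 - 5*3) = -9*(-2)*(-143) - 100*(14 - 15) = 18*(-143) - 100*(-1) = -2574 + 100 = -2474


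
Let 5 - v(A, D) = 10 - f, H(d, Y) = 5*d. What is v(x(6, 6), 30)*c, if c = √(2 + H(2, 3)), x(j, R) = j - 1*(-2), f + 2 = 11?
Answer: 8*√3 ≈ 13.856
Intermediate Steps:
f = 9 (f = -2 + 11 = 9)
x(j, R) = 2 + j (x(j, R) = j + 2 = 2 + j)
c = 2*√3 (c = √(2 + 5*2) = √(2 + 10) = √12 = 2*√3 ≈ 3.4641)
v(A, D) = 4 (v(A, D) = 5 - (10 - 1*9) = 5 - (10 - 9) = 5 - 1*1 = 5 - 1 = 4)
v(x(6, 6), 30)*c = 4*(2*√3) = 8*√3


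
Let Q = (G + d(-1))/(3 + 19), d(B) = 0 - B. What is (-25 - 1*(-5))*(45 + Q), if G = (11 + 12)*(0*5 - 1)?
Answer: -880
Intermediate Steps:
G = -23 (G = 23*(0 - 1) = 23*(-1) = -23)
d(B) = -B
Q = -1 (Q = (-23 - 1*(-1))/(3 + 19) = (-23 + 1)/22 = -22*1/22 = -1)
(-25 - 1*(-5))*(45 + Q) = (-25 - 1*(-5))*(45 - 1) = (-25 + 5)*44 = -20*44 = -880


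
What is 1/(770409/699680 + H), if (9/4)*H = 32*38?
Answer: 6297120/3410177201 ≈ 0.0018466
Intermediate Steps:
H = 4864/9 (H = 4*(32*38)/9 = (4/9)*1216 = 4864/9 ≈ 540.44)
1/(770409/699680 + H) = 1/(770409/699680 + 4864/9) = 1/(3410177201/6297120) = 6297120/3410177201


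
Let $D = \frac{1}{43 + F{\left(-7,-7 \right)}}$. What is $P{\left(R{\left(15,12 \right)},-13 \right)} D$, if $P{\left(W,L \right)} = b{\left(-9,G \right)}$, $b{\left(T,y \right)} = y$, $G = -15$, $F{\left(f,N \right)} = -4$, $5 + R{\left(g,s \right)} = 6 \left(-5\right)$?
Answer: $- \frac{5}{13} \approx -0.38462$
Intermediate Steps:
$R{\left(g,s \right)} = -35$ ($R{\left(g,s \right)} = -5 + 6 \left(-5\right) = -5 - 30 = -35$)
$P{\left(W,L \right)} = -15$
$D = \frac{1}{39}$ ($D = \frac{1}{43 - 4} = \frac{1}{39} \approx 0.025641$)
$P{\left(R{\left(15,12 \right)},-13 \right)} D = \left(-15\right) \frac{1}{39} = - \frac{5}{13}$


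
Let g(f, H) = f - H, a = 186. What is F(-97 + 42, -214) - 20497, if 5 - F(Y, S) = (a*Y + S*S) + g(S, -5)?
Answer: -55849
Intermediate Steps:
F(Y, S) = -S - S**2 - 186*Y (F(Y, S) = 5 - ((186*Y + S*S) + (S - 1*(-5))) = 5 - ((186*Y + S**2) + (S + 5)) = 5 - ((S**2 + 186*Y) + (5 + S)) = 5 - (5 + S + S**2 + 186*Y) = 5 + (-5 - S - S**2 - 186*Y) = -S - S**2 - 186*Y)
F(-97 + 42, -214) - 20497 = (-1*(-214) - 1*(-214)**2 - 186*(-97 + 42)) - 20497 = (214 - 1*45796 - 186*(-55)) - 20497 = (214 - 45796 + 10230) - 20497 = -35352 - 20497 = -55849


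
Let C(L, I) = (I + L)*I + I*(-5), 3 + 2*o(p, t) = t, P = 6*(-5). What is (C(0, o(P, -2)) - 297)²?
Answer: 1238769/16 ≈ 77423.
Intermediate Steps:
P = -30
o(p, t) = -3/2 + t/2
C(L, I) = -5*I + I*(I + L) (C(L, I) = I*(I + L) - 5*I = -5*I + I*(I + L))
(C(0, o(P, -2)) - 297)² = ((-3/2 + (½)*(-2))*(-5 + (-3/2 + (½)*(-2)) + 0) - 297)² = ((-3/2 - 1)*(-5 + (-3/2 - 1) + 0) - 297)² = (-5*(-5 - 5/2 + 0)/2 - 297)² = (-5/2*(-15/2) - 297)² = (75/4 - 297)² = (-1113/4)² = 1238769/16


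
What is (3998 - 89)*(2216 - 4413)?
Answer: -8588073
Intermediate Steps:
(3998 - 89)*(2216 - 4413) = 3909*(-2197) = -8588073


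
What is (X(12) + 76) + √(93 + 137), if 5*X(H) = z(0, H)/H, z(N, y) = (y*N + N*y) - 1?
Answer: 4559/60 + √230 ≈ 91.149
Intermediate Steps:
z(N, y) = -1 + 2*N*y (z(N, y) = (N*y + N*y) - 1 = 2*N*y - 1 = -1 + 2*N*y)
X(H) = -1/(5*H) (X(H) = ((-1 + 2*0*H)/H)/5 = ((-1 + 0)/H)/5 = (-1/H)/5 = -1/(5*H))
(X(12) + 76) + √(93 + 137) = (-⅕/12 + 76) + √(93 + 137) = (-⅕*1/12 + 76) + √230 = (-1/60 + 76) + √230 = 4559/60 + √230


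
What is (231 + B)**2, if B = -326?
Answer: 9025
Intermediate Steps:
(231 + B)**2 = (231 - 326)**2 = (-95)**2 = 9025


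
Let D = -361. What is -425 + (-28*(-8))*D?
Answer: -81289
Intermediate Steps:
-425 + (-28*(-8))*D = -425 - 28*(-8)*(-361) = -425 + 224*(-361) = -425 - 80864 = -81289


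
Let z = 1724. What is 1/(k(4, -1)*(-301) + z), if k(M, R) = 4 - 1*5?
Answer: 1/2025 ≈ 0.00049383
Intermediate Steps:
k(M, R) = -1 (k(M, R) = 4 - 5 = -1)
1/(k(4, -1)*(-301) + z) = 1/(-1*(-301) + 1724) = 1/(301 + 1724) = 1/2025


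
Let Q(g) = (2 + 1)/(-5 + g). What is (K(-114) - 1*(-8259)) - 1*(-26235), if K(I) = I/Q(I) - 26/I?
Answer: 2223925/57 ≈ 39016.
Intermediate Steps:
Q(g) = 3/(-5 + g)
K(I) = -26/I + I*(-5/3 + I/3) (K(I) = I/((3/(-5 + I))) - 26/I = I*(-5/3 + I/3) - 26/I = -26/I + I*(-5/3 + I/3))
(K(-114) - 1*(-8259)) - 1*(-26235) = ((⅓)*(-78 + (-114)²*(-5 - 114))/(-114) - 1*(-8259)) - 1*(-26235) = ((⅓)*(-1/114)*(-78 + 12996*(-119)) + 8259) + 26235 = ((⅓)*(-1/114)*(-78 - 1546524) + 8259) + 26235 = ((⅓)*(-1/114)*(-1546602) + 8259) + 26235 = (257767/57 + 8259) + 26235 = 728530/57 + 26235 = 2223925/57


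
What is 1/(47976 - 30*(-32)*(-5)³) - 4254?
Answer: -306390097/72024 ≈ -4254.0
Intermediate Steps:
1/(47976 - 30*(-32)*(-5)³) - 4254 = 1/(47976 + 960*(-125)) - 4254 = 1/(47976 - 120000) - 4254 = 1/(-72024) - 4254 = -1/72024 - 4254 = -306390097/72024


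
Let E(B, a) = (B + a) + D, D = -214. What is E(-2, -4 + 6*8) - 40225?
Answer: -40397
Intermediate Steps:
E(B, a) = -214 + B + a (E(B, a) = (B + a) - 214 = -214 + B + a)
E(-2, -4 + 6*8) - 40225 = (-214 - 2 + (-4 + 6*8)) - 40225 = (-214 - 2 + (-4 + 48)) - 40225 = (-214 - 2 + 44) - 40225 = -172 - 40225 = -40397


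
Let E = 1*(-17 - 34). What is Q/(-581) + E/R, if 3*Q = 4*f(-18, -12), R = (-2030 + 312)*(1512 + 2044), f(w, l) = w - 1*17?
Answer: 122196859/1521192792 ≈ 0.080330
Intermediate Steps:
f(w, l) = -17 + w (f(w, l) = w - 17 = -17 + w)
R = -6109208 (R = -1718*3556 = -6109208)
Q = -140/3 (Q = (4*(-17 - 18))/3 = (4*(-35))/3 = (1/3)*(-140) = -140/3 ≈ -46.667)
E = -51 (E = 1*(-51) = -51)
Q/(-581) + E/R = -140/3/(-581) - 51/(-6109208) = -140/3*(-1/581) - 51*(-1/6109208) = 20/249 + 51/6109208 = 122196859/1521192792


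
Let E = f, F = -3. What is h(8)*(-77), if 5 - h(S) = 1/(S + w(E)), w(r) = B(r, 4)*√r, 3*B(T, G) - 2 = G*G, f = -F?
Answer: -399 + 21*√3/2 ≈ -380.81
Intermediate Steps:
f = 3 (f = -1*(-3) = 3)
E = 3
B(T, G) = ⅔ + G²/3 (B(T, G) = ⅔ + (G*G)/3 = ⅔ + G²/3)
w(r) = 6*√r (w(r) = (⅔ + (⅓)*4²)*√r = (⅔ + (⅓)*16)*√r = (⅔ + 16/3)*√r = 6*√r)
h(S) = 5 - 1/(S + 6*√3)
h(8)*(-77) = ((-1 + 5*8 + 30*√3)/(8 + 6*√3))*(-77) = ((-1 + 40 + 30*√3)/(8 + 6*√3))*(-77) = ((39 + 30*√3)/(8 + 6*√3))*(-77) = -77*(39 + 30*√3)/(8 + 6*√3)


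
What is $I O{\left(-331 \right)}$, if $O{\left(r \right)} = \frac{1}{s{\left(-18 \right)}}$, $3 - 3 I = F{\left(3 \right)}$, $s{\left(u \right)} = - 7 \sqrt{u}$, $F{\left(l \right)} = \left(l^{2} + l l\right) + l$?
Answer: $- \frac{i \sqrt{2}}{7} \approx - 0.20203 i$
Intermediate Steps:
$F{\left(l \right)} = l + 2 l^{2}$ ($F{\left(l \right)} = \left(l^{2} + l^{2}\right) + l = 2 l^{2} + l = l + 2 l^{2}$)
$I = -6$ ($I = 1 - \frac{3 \left(1 + 2 \cdot 3\right)}{3} = 1 - \frac{3 \left(1 + 6\right)}{3} = 1 - \frac{3 \cdot 7}{3} = 1 - 7 = -6$)
$O{\left(r \right)} = \frac{i \sqrt{2}}{42}$ ($O{\left(r \right)} = \frac{1}{\left(-7\right) \sqrt{-18}} = \frac{1}{\left(-7\right) 3 i \sqrt{2}} = \frac{1}{\left(-21\right) i \sqrt{2}} = \frac{i \sqrt{2}}{42}$)
$I O{\left(-331 \right)} = - 6 \frac{i \sqrt{2}}{42} = - \frac{i \sqrt{2}}{7}$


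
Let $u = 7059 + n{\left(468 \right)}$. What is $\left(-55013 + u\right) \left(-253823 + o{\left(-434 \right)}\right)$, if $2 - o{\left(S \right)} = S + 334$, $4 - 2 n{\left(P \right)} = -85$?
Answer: $\frac{24311292499}{2} \approx 1.2156 \cdot 10^{10}$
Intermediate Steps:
$n{\left(P \right)} = \frac{89}{2}$ ($n{\left(P \right)} = 2 - - \frac{85}{2} = 2 + \frac{85}{2} = \frac{89}{2}$)
$o{\left(S \right)} = -332 - S$ ($o{\left(S \right)} = 2 - \left(S + 334\right) = 2 - \left(334 + S\right) = -332 - S$)
$u = \frac{14207}{2}$ ($u = 7059 + \frac{89}{2} = \frac{14207}{2} \approx 7103.5$)
$\left(-55013 + u\right) \left(-253823 + o{\left(-434 \right)}\right) = \left(-55013 + \frac{14207}{2}\right) \left(-253823 - -102\right) = - \frac{95819 \left(-253823 + \left(-332 + 434\right)\right)}{2} = - \frac{95819 \left(-253823 + 102\right)}{2} = \left(- \frac{95819}{2}\right) \left(-253721\right) = \frac{24311292499}{2}$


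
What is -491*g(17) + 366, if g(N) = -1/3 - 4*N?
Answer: 101753/3 ≈ 33918.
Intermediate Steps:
g(N) = -⅓ - 4*N (g(N) = -1*⅓ - 4*N = -⅓ - 4*N)
-491*g(17) + 366 = -491*(-⅓ - 4*17) + 366 = -491*(-⅓ - 68) + 366 = -491*(-205/3) + 366 = 100655/3 + 366 = 101753/3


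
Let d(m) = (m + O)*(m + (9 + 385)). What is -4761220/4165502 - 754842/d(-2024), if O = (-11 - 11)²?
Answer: -11830650709/8194547900 ≈ -1.4437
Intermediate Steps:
O = 484 (O = (-22)² = 484)
d(m) = (394 + m)*(484 + m) (d(m) = (m + 484)*(m + (9 + 385)) = (484 + m)*(m + 394) = (484 + m)*(394 + m) = (394 + m)*(484 + m))
-4761220/4165502 - 754842/d(-2024) = -4761220/4165502 - 754842/(190696 + (-2024)² + 878*(-2024)) = -4761220*1/4165502 - 754842/(190696 + 4096576 - 1777072) = -82090/71819 - 754842/2510200 = -82090/71819 - 754842*1/2510200 = -82090/71819 - 34311/114100 = -11830650709/8194547900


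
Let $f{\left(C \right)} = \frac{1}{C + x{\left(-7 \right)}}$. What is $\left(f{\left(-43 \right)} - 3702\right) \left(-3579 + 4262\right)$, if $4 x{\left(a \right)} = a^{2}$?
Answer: $- \frac{311004050}{123} \approx -2.5285 \cdot 10^{6}$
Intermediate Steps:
$x{\left(a \right)} = \frac{a^{2}}{4}$
$f{\left(C \right)} = \frac{1}{\frac{49}{4} + C}$ ($f{\left(C \right)} = \frac{1}{C + \frac{\left(-7\right)^{2}}{4}} = \frac{1}{C + \frac{1}{4} \cdot 49} = \frac{1}{C + \frac{49}{4}} = \frac{1}{\frac{49}{4} + C}$)
$\left(f{\left(-43 \right)} - 3702\right) \left(-3579 + 4262\right) = \left(\frac{4}{49 + 4 \left(-43\right)} - 3702\right) \left(-3579 + 4262\right) = \left(\frac{4}{49 - 172} - 3702\right) 683 = \left(\frac{4}{-123} - 3702\right) 683 = \left(4 \left(- \frac{1}{123}\right) - 3702\right) 683 = \left(- \frac{4}{123} - 3702\right) 683 = \left(- \frac{455350}{123}\right) 683 = - \frac{311004050}{123}$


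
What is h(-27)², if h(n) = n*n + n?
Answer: 492804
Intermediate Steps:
h(n) = n + n² (h(n) = n² + n = n + n²)
h(-27)² = (-27*(1 - 27))² = (-27*(-26))² = 702² = 492804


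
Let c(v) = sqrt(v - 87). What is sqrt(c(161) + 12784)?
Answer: sqrt(12784 + sqrt(74)) ≈ 113.10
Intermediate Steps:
c(v) = sqrt(-87 + v)
sqrt(c(161) + 12784) = sqrt(sqrt(-87 + 161) + 12784) = sqrt(sqrt(74) + 12784) = sqrt(12784 + sqrt(74))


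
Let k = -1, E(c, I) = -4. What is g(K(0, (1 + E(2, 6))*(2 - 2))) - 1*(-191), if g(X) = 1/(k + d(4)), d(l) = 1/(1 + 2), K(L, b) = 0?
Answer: 379/2 ≈ 189.50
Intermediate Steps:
d(l) = ⅓ (d(l) = 1/3 = ⅓)
g(X) = -3/2 (g(X) = 1/(-1 + ⅓) = 1/(-⅔) = -3/2)
g(K(0, (1 + E(2, 6))*(2 - 2))) - 1*(-191) = -3/2 - 1*(-191) = -3/2 + 191 = 379/2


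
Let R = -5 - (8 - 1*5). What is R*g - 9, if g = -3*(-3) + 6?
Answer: -129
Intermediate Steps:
g = 15 (g = 9 + 6 = 15)
R = -8 (R = -5 - (8 - 5) = -5 - 1*3 = -5 - 3 = -8)
R*g - 9 = -8*15 - 9 = -120 - 9 = -129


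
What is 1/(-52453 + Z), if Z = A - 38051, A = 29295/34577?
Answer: -34577/3129327513 ≈ -1.1049e-5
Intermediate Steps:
A = 29295/34577 (A = 29295*(1/34577) = 29295/34577 ≈ 0.84724)
Z = -1315660132/34577 (Z = 29295/34577 - 38051 = -1315660132/34577 ≈ -38050.)
1/(-52453 + Z) = 1/(-52453 - 1315660132/34577) = 1/(-3129327513/34577) = -34577/3129327513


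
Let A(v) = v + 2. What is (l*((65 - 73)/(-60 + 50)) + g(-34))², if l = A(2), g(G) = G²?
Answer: 33593616/25 ≈ 1.3437e+6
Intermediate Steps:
A(v) = 2 + v
l = 4 (l = 2 + 2 = 4)
(l*((65 - 73)/(-60 + 50)) + g(-34))² = (4*((65 - 73)/(-60 + 50)) + (-34)²)² = (4*(-8/(-10)) + 1156)² = (4*(-8*(-⅒)) + 1156)² = (4*(⅘) + 1156)² = (16/5 + 1156)² = (5796/5)² = 33593616/25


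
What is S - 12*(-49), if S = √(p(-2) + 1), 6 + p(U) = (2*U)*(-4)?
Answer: 588 + √11 ≈ 591.32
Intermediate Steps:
p(U) = -6 - 8*U (p(U) = -6 + (2*U)*(-4) = -6 - 8*U)
S = √11 (S = √((-6 - 8*(-2)) + 1) = √((-6 + 16) + 1) = √(10 + 1) = √11 ≈ 3.3166)
S - 12*(-49) = √11 - 12*(-49) = √11 + 588 = 588 + √11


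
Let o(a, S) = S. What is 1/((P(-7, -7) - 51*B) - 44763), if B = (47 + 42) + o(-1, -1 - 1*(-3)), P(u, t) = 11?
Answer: -1/49393 ≈ -2.0246e-5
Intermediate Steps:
B = 91 (B = (47 + 42) + (-1 - 1*(-3)) = 89 + (-1 + 3) = 89 + 2 = 91)
1/((P(-7, -7) - 51*B) - 44763) = 1/((11 - 51*91) - 44763) = 1/((11 - 4641) - 44763) = 1/(-4630 - 44763) = 1/(-49393) = -1/49393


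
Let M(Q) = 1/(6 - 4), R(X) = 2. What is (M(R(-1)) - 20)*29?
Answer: -1131/2 ≈ -565.50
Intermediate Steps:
M(Q) = ½ (M(Q) = 1/2 = ½)
(M(R(-1)) - 20)*29 = (½ - 20)*29 = -39/2*29 = -1131/2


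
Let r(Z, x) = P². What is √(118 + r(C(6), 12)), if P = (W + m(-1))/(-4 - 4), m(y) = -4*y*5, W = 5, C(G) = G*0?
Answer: √8177/8 ≈ 11.303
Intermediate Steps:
C(G) = 0
m(y) = -20*y
P = -25/8 (P = (5 - 20*(-1))/(-4 - 4) = (5 + 20)/(-8) = 25*(-⅛) = -25/8 ≈ -3.1250)
r(Z, x) = 625/64 (r(Z, x) = (-25/8)² = 625/64)
√(118 + r(C(6), 12)) = √(118 + 625/64) = √(8177/64) = √8177/8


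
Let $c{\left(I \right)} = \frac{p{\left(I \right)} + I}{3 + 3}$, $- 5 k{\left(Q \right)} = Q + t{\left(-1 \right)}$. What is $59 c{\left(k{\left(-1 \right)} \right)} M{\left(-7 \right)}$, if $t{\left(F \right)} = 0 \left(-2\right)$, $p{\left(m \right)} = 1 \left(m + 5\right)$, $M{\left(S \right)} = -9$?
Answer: $- \frac{4779}{10} \approx -477.9$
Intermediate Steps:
$p{\left(m \right)} = 5 + m$ ($p{\left(m \right)} = 1 \left(5 + m\right) = 5 + m$)
$t{\left(F \right)} = 0$
$k{\left(Q \right)} = - \frac{Q}{5}$ ($k{\left(Q \right)} = - \frac{Q + 0}{5} = - \frac{Q}{5}$)
$c{\left(I \right)} = \frac{5}{6} + \frac{I}{3}$ ($c{\left(I \right)} = \frac{\left(5 + I\right) + I}{3 + 3} = \frac{5 + 2 I}{6} = \left(5 + 2 I\right) \frac{1}{6} = \frac{5}{6} + \frac{I}{3}$)
$59 c{\left(k{\left(-1 \right)} \right)} M{\left(-7 \right)} = 59 \left(\frac{5}{6} + \frac{\left(- \frac{1}{5}\right) \left(-1\right)}{3}\right) \left(-9\right) = 59 \left(\frac{5}{6} + \frac{1}{3} \cdot \frac{1}{5}\right) \left(-9\right) = 59 \left(\frac{5}{6} + \frac{1}{15}\right) \left(-9\right) = 59 \cdot \frac{9}{10} \left(-9\right) = \frac{531}{10} \left(-9\right) = - \frac{4779}{10}$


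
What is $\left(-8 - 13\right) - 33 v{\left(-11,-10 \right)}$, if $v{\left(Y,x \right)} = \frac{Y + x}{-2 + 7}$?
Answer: $\frac{588}{5} \approx 117.6$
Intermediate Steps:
$v{\left(Y,x \right)} = \frac{Y}{5} + \frac{x}{5}$ ($v{\left(Y,x \right)} = \frac{Y + x}{5} = \left(Y + x\right) \frac{1}{5} = \frac{Y}{5} + \frac{x}{5}$)
$\left(-8 - 13\right) - 33 v{\left(-11,-10 \right)} = \left(-8 - 13\right) - 33 \left(\frac{1}{5} \left(-11\right) + \frac{1}{5} \left(-10\right)\right) = \left(-8 - 13\right) - 33 \left(- \frac{11}{5} - 2\right) = -21 - - \frac{693}{5} = -21 + \frac{693}{5} = \frac{588}{5}$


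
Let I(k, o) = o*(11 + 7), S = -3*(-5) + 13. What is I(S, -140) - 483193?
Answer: -485713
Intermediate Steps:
S = 28 (S = 15 + 13 = 28)
I(k, o) = 18*o (I(k, o) = o*18 = 18*o)
I(S, -140) - 483193 = 18*(-140) - 483193 = -2520 - 483193 = -485713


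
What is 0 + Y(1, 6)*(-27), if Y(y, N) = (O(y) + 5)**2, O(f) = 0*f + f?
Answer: -972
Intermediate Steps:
O(f) = f (O(f) = 0 + f = f)
Y(y, N) = (5 + y)**2 (Y(y, N) = (y + 5)**2 = (5 + y)**2)
0 + Y(1, 6)*(-27) = 0 + (5 + 1)**2*(-27) = 0 + 6**2*(-27) = 0 + 36*(-27) = 0 - 972 = -972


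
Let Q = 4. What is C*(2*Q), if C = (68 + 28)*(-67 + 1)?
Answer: -50688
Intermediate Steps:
C = -6336 (C = 96*(-66) = -6336)
C*(2*Q) = -12672*4 = -6336*8 = -50688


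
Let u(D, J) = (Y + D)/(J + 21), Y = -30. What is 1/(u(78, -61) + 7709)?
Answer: 5/38539 ≈ 0.00012974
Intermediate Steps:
u(D, J) = (-30 + D)/(21 + J) (u(D, J) = (-30 + D)/(J + 21) = (-30 + D)/(21 + J))
1/(u(78, -61) + 7709) = 1/((-30 + 78)/(21 - 61) + 7709) = 1/(48/(-40) + 7709) = 1/(-1/40*48 + 7709) = 1/(-6/5 + 7709) = 1/(38539/5) = 5/38539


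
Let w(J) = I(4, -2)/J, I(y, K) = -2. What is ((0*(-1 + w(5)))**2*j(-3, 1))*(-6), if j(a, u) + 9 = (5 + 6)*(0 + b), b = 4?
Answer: 0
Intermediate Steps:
j(a, u) = 35 (j(a, u) = -9 + (5 + 6)*(0 + 4) = -9 + 11*4 = -9 + 44 = 35)
w(J) = -2/J
((0*(-1 + w(5)))**2*j(-3, 1))*(-6) = ((0*(-1 - 2/5))**2*35)*(-6) = ((0*(-7/5))**2*35)*(-6) = (0**2*35)*(-6) = (0*35)*(-6) = 0*(-6) = 0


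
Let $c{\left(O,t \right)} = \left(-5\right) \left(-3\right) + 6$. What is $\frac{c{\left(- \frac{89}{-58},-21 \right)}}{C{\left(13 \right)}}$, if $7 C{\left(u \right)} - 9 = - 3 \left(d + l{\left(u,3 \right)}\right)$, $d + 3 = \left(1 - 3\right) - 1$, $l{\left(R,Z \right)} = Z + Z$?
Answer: $\frac{49}{3} \approx 16.333$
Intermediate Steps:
$l{\left(R,Z \right)} = 2 Z$
$d = -6$ ($d = -3 + \left(\left(1 - 3\right) - 1\right) = -3 - 3 = -6$)
$C{\left(u \right)} = \frac{9}{7}$ ($C{\left(u \right)} = \frac{9}{7} + \frac{\left(-3\right) \left(-6 + 2 \cdot 3\right)}{7} = \frac{9}{7} + \frac{\left(-3\right) \left(-6 + 6\right)}{7} = \frac{9}{7} + \frac{\left(-3\right) 0}{7} = \frac{9}{7} + \frac{1}{7} \cdot 0 = \frac{9}{7} + 0 = \frac{9}{7}$)
$c{\left(O,t \right)} = 21$ ($c{\left(O,t \right)} = 15 + 6 = 21$)
$\frac{c{\left(- \frac{89}{-58},-21 \right)}}{C{\left(13 \right)}} = \frac{21}{\frac{9}{7}} = 21 \cdot \frac{7}{9} = \frac{49}{3}$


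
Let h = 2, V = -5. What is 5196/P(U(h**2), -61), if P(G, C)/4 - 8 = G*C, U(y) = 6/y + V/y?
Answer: -5196/29 ≈ -179.17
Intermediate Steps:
U(y) = 1/y (U(y) = 6/y - 5/y = 1/y)
P(G, C) = 32 + 4*C*G (P(G, C) = 32 + 4*(G*C) = 32 + 4*(C*G) = 32 + 4*C*G)
5196/P(U(h**2), -61) = 5196/(32 + 4*(-61)/2**2) = 5196/(32 + 4*(-61)/4) = 5196/(32 + 4*(-61)*(1/4)) = 5196/(32 - 61) = 5196/(-29) = 5196*(-1/29) = -5196/29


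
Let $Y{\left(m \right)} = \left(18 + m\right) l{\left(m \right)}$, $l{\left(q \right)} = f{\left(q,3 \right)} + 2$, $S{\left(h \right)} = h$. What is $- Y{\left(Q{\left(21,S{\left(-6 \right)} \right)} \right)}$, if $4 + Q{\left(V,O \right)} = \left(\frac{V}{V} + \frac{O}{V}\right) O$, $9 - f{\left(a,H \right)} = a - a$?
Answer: $- \frac{748}{7} \approx -106.86$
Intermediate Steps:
$f{\left(a,H \right)} = 9$ ($f{\left(a,H \right)} = 9 - \left(a - a\right) = 9 - 0 = 9 + 0 = 9$)
$l{\left(q \right)} = 11$ ($l{\left(q \right)} = 9 + 2 = 11$)
$Q{\left(V,O \right)} = -4 + O \left(1 + \frac{O}{V}\right)$ ($Q{\left(V,O \right)} = -4 + \left(\frac{V}{V} + \frac{O}{V}\right) O = -4 + \left(1 + \frac{O}{V}\right) O = -4 + O \left(1 + \frac{O}{V}\right)$)
$Y{\left(m \right)} = 198 + 11 m$ ($Y{\left(m \right)} = \left(18 + m\right) 11 = 198 + 11 m$)
$- Y{\left(Q{\left(21,S{\left(-6 \right)} \right)} \right)} = - (198 + 11 \left(-4 - 6 + \frac{\left(-6\right)^{2}}{21}\right)) = - (198 + 11 \left(-4 - 6 + 36 \cdot \frac{1}{21}\right)) = - (198 + 11 \left(-4 - 6 + \frac{12}{7}\right)) = - (198 + 11 \left(- \frac{58}{7}\right)) = - (198 - \frac{638}{7}) = \left(-1\right) \frac{748}{7} = - \frac{748}{7}$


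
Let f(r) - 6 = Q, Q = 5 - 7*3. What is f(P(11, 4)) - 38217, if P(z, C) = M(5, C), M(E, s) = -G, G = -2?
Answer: -38227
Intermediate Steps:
M(E, s) = 2 (M(E, s) = -1*(-2) = 2)
P(z, C) = 2
Q = -16 (Q = 5 - 21 = -16)
f(r) = -10 (f(r) = 6 - 16 = -10)
f(P(11, 4)) - 38217 = -10 - 38217 = -38227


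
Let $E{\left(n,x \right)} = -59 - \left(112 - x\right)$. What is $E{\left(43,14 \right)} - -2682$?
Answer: $2525$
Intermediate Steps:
$E{\left(n,x \right)} = -171 + x$ ($E{\left(n,x \right)} = -59 + \left(-112 + x\right) = -171 + x$)
$E{\left(43,14 \right)} - -2682 = \left(-171 + 14\right) - -2682 = -157 + 2682 = 2525$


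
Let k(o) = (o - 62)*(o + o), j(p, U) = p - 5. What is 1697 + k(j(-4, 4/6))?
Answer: 2975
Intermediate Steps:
j(p, U) = -5 + p
k(o) = 2*o*(-62 + o) (k(o) = (-62 + o)*(2*o) = 2*o*(-62 + o))
1697 + k(j(-4, 4/6)) = 1697 + 2*(-5 - 4)*(-62 + (-5 - 4)) = 1697 + 2*(-9)*(-62 - 9) = 1697 + 2*(-9)*(-71) = 1697 + 1278 = 2975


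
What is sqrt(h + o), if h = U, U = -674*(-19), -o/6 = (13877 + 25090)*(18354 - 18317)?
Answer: 2*I*sqrt(2159467) ≈ 2939.0*I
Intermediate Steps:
o = -8650674 (o = -6*(13877 + 25090)*(18354 - 18317) = -233802*37 = -6*1441779 = -8650674)
U = 12806
h = 12806
sqrt(h + o) = sqrt(12806 - 8650674) = sqrt(-8637868) = 2*I*sqrt(2159467)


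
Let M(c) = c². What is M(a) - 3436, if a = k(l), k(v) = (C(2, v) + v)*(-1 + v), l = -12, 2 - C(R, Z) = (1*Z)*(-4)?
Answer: 565080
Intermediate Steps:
C(R, Z) = 2 + 4*Z (C(R, Z) = 2 - 1*Z*(-4) = 2 - Z*(-4) = 2 - (-4)*Z = 2 + 4*Z)
k(v) = (-1 + v)*(2 + 5*v) (k(v) = ((2 + 4*v) + v)*(-1 + v) = (2 + 5*v)*(-1 + v) = (-1 + v)*(2 + 5*v))
a = 754 (a = -2 - 3*(-12) + 5*(-12)² = -2 + 36 + 5*144 = -2 + 36 + 720 = 754)
M(a) - 3436 = 754² - 3436 = 568516 - 3436 = 565080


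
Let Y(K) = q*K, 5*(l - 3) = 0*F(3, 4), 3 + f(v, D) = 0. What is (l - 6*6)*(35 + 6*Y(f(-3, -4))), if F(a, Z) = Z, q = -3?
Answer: -2937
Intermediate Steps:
f(v, D) = -3 (f(v, D) = -3 + 0 = -3)
l = 3 (l = 3 + (0*4)/5 = 3 + (⅕)*0 = 3 + 0 = 3)
Y(K) = -3*K
(l - 6*6)*(35 + 6*Y(f(-3, -4))) = (3 - 6*6)*(35 + 6*(-3*(-3))) = (3 - 36)*(35 + 6*9) = -33*(35 + 54) = -33*89 = -2937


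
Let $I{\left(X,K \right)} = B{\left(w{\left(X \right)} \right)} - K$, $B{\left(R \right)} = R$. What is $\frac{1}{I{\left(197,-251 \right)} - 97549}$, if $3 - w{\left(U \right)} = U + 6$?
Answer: $- \frac{1}{97498} \approx -1.0257 \cdot 10^{-5}$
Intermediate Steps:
$w{\left(U \right)} = -3 - U$ ($w{\left(U \right)} = 3 - \left(U + 6\right) = 3 - \left(6 + U\right) = -3 - U$)
$I{\left(X,K \right)} = -3 - K - X$ ($I{\left(X,K \right)} = \left(-3 - X\right) - K = -3 - K - X$)
$\frac{1}{I{\left(197,-251 \right)} - 97549} = \frac{1}{\left(-3 - -251 - 197\right) - 97549} = \frac{1}{\left(-3 + 251 - 197\right) - 97549} = \frac{1}{51 - 97549} = \frac{1}{-97498} = - \frac{1}{97498}$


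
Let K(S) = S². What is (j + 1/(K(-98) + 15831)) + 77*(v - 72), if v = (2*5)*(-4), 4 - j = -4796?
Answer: -97263439/25435 ≈ -3824.0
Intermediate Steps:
j = 4800 (j = 4 - 1*(-4796) = 4 + 4796 = 4800)
v = -40 (v = 10*(-4) = -40)
(j + 1/(K(-98) + 15831)) + 77*(v - 72) = (4800 + 1/((-98)² + 15831)) + 77*(-40 - 72) = (4800 + 1/(9604 + 15831)) + 77*(-112) = (4800 + 1/25435) - 8624 = 122088001/25435 - 8624 = -97263439/25435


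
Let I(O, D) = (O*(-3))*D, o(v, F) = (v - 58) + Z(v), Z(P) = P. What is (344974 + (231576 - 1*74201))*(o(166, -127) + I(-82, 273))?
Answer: 33874397768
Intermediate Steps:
o(v, F) = -58 + 2*v (o(v, F) = (v - 58) + v = (-58 + v) + v = -58 + 2*v)
I(O, D) = -3*D*O (I(O, D) = (-3*O)*D = -3*D*O)
(344974 + (231576 - 1*74201))*(o(166, -127) + I(-82, 273)) = (344974 + (231576 - 1*74201))*((-58 + 2*166) - 3*273*(-82)) = (344974 + (231576 - 74201))*((-58 + 332) + 67158) = (344974 + 157375)*(274 + 67158) = 502349*67432 = 33874397768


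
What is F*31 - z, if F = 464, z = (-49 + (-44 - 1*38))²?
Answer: -2777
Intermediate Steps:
z = 17161 (z = (-49 + (-44 - 38))² = (-49 - 82)² = (-131)² = 17161)
F*31 - z = 464*31 - 1*17161 = 14384 - 17161 = -2777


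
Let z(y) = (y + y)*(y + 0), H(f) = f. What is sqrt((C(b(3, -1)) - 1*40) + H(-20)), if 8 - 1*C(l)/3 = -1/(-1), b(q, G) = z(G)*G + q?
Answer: I*sqrt(39) ≈ 6.245*I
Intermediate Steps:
z(y) = 2*y**2 (z(y) = (2*y)*y = 2*y**2)
b(q, G) = q + 2*G**3 (b(q, G) = (2*G**2)*G + q = 2*G**3 + q = q + 2*G**3)
C(l) = 21 (C(l) = 24 - (-3)/(-1) = 24 - (-3)*(-1) = 24 - 3*1 = 24 - 3 = 21)
sqrt((C(b(3, -1)) - 1*40) + H(-20)) = sqrt((21 - 1*40) - 20) = sqrt((21 - 40) - 20) = sqrt(-19 - 20) = sqrt(-39) = I*sqrt(39)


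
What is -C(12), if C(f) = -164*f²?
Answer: 23616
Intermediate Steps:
-C(12) = -(-164)*12² = -(-164)*144 = -1*(-23616) = 23616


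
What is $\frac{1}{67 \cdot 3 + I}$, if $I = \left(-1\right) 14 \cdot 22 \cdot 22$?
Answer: $- \frac{1}{6575} \approx -0.00015209$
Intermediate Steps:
$I = -6776$ ($I = \left(-14\right) 22 \cdot 22 = \left(-308\right) 22 = -6776$)
$\frac{1}{67 \cdot 3 + I} = \frac{1}{67 \cdot 3 - 6776} = \frac{1}{201 - 6776} = \frac{1}{-6575} = - \frac{1}{6575}$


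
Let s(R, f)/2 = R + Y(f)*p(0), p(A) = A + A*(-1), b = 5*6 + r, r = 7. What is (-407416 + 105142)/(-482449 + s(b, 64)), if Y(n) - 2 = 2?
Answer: 302274/482375 ≈ 0.62664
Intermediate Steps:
b = 37 (b = 5*6 + 7 = 30 + 7 = 37)
p(A) = 0 (p(A) = A - A = 0)
Y(n) = 4 (Y(n) = 2 + 2 = 4)
s(R, f) = 2*R (s(R, f) = 2*(R + 4*0) = 2*(R + 0) = 2*R)
(-407416 + 105142)/(-482449 + s(b, 64)) = (-407416 + 105142)/(-482449 + 2*37) = -302274/(-482449 + 74) = -302274/(-482375) = -302274*(-1/482375) = 302274/482375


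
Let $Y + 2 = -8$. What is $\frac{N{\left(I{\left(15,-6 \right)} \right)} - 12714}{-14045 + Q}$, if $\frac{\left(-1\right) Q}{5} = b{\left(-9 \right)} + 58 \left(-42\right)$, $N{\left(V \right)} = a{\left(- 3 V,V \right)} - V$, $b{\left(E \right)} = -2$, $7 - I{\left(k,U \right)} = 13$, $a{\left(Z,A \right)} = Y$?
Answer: $\frac{12718}{1855} \approx 6.8561$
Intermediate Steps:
$Y = -10$ ($Y = -2 - 8 = -10$)
$a{\left(Z,A \right)} = -10$
$I{\left(k,U \right)} = -6$ ($I{\left(k,U \right)} = 7 - 13 = -6$)
$N{\left(V \right)} = -10 - V$
$Q = 12190$ ($Q = - 5 \left(-2 + 58 \left(-42\right)\right) = - 5 \left(-2 - 2436\right) = \left(-5\right) \left(-2438\right) = 12190$)
$\frac{N{\left(I{\left(15,-6 \right)} \right)} - 12714}{-14045 + Q} = \frac{\left(-10 - -6\right) - 12714}{-14045 + 12190} = \frac{\left(-10 + 6\right) - 12714}{-1855} = \left(-4 - 12714\right) \left(- \frac{1}{1855}\right) = \left(-12718\right) \left(- \frac{1}{1855}\right) = \frac{12718}{1855}$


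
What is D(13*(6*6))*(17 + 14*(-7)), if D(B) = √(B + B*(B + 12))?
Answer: -6318*√37 ≈ -38431.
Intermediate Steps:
D(B) = √(B + B*(12 + B))
D(13*(6*6))*(17 + 14*(-7)) = √((13*(6*6))*(13 + 13*(6*6)))*(17 + 14*(-7)) = √((13*36)*(13 + 13*36))*(17 - 98) = √(468*(13 + 468))*(-81) = √(468*481)*(-81) = √225108*(-81) = (78*√37)*(-81) = -6318*√37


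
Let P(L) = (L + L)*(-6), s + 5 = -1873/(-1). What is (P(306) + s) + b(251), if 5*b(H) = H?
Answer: -8769/5 ≈ -1753.8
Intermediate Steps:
b(H) = H/5
s = 1868 (s = -5 - 1873/(-1) = -5 - 1873*(-1) = -5 + 1873 = 1868)
P(L) = -12*L (P(L) = (2*L)*(-6) = -12*L)
(P(306) + s) + b(251) = (-12*306 + 1868) + (1/5)*251 = (-3672 + 1868) + 251/5 = -1804 + 251/5 = -8769/5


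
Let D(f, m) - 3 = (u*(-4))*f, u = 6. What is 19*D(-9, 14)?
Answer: 4161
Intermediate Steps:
D(f, m) = 3 - 24*f (D(f, m) = 3 + (6*(-4))*f = 3 - 24*f)
19*D(-9, 14) = 19*(3 - 24*(-9)) = 19*(3 + 216) = 19*219 = 4161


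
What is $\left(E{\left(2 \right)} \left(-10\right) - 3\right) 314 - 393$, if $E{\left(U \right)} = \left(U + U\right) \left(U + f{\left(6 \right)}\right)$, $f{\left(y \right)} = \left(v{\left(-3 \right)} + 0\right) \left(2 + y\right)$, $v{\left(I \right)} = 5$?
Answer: $-528855$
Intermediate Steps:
$f{\left(y \right)} = 10 + 5 y$ ($f{\left(y \right)} = \left(5 + 0\right) \left(2 + y\right) = 5 \left(2 + y\right) = 10 + 5 y$)
$E{\left(U \right)} = 2 U \left(40 + U\right)$ ($E{\left(U \right)} = \left(U + U\right) \left(U + \left(10 + 5 \cdot 6\right)\right) = 2 U \left(U + \left(10 + 30\right)\right) = 2 U \left(U + 40\right) = 2 U \left(40 + U\right)$)
$\left(E{\left(2 \right)} \left(-10\right) - 3\right) 314 - 393 = \left(2 \cdot 2 \left(40 + 2\right) \left(-10\right) - 3\right) 314 - 393 = \left(2 \cdot 2 \cdot 42 \left(-10\right) - 3\right) 314 - 393 = \left(168 \left(-10\right) - 3\right) 314 - 393 = \left(-1680 - 3\right) 314 - 393 = \left(-1683\right) 314 - 393 = -528462 - 393 = -528855$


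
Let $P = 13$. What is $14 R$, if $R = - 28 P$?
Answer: $-5096$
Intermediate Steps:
$R = -364$ ($R = \left(-28\right) 13 = -364$)
$14 R = 14 \left(-364\right) = -5096$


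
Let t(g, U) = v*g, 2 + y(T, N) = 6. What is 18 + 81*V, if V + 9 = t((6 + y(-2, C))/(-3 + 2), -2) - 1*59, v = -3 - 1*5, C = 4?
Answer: 990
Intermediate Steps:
y(T, N) = 4 (y(T, N) = -2 + 6 = 4)
v = -8 (v = -3 - 5 = -8)
t(g, U) = -8*g
V = 12 (V = -9 + (-8*(6 + 4)/(-3 + 2) - 1*59) = -9 + (-80/(-1) - 59) = -9 + (-80*(-1) - 59) = -9 + (-8*(-10) - 59) = -9 + (80 - 59) = -9 + 21 = 12)
18 + 81*V = 18 + 81*12 = 18 + 972 = 990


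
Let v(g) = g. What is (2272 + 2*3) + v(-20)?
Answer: 2258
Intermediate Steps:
(2272 + 2*3) + v(-20) = (2272 + 2*3) - 20 = (2272 + 6) - 20 = 2278 - 20 = 2258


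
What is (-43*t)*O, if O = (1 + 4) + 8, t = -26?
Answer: 14534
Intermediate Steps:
O = 13 (O = 5 + 8 = 13)
(-43*t)*O = -43*(-26)*13 = 1118*13 = 14534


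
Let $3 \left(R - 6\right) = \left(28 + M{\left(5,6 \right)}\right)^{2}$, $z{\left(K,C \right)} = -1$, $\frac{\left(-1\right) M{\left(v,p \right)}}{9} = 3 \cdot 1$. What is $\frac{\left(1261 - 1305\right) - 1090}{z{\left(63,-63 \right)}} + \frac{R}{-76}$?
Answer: $\frac{13607}{12} \approx 1133.9$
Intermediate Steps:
$M{\left(v,p \right)} = -27$ ($M{\left(v,p \right)} = - 9 \cdot 3 \cdot 1 = \left(-9\right) 3 = -27$)
$R = \frac{19}{3}$ ($R = 6 + \frac{\left(28 - 27\right)^{2}}{3} = 6 + \frac{1^{2}}{3} = 6 + \frac{1}{3} \cdot 1 = 6 + \frac{1}{3} = \frac{19}{3} \approx 6.3333$)
$\frac{\left(1261 - 1305\right) - 1090}{z{\left(63,-63 \right)}} + \frac{R}{-76} = \frac{\left(1261 - 1305\right) - 1090}{-1} + \frac{19}{3 \left(-76\right)} = \left(-44 - 1090\right) \left(-1\right) + \frac{19}{3} \left(- \frac{1}{76}\right) = \left(-1134\right) \left(-1\right) - \frac{1}{12} = 1134 - \frac{1}{12} = \frac{13607}{12}$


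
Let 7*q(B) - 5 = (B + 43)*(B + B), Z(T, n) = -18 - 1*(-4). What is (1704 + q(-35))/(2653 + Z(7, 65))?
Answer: 11373/18473 ≈ 0.61565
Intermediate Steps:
Z(T, n) = -14 (Z(T, n) = -18 + 4 = -14)
q(B) = 5/7 + 2*B*(43 + B)/7 (q(B) = 5/7 + ((B + 43)*(B + B))/7 = 5/7 + ((43 + B)*(2*B))/7 = 5/7 + (2*B*(43 + B))/7 = 5/7 + 2*B*(43 + B)/7)
(1704 + q(-35))/(2653 + Z(7, 65)) = (1704 + (5/7 + (2/7)*(-35)² + (86/7)*(-35)))/(2653 - 14) = (1704 + (5/7 + (2/7)*1225 - 430))/2639 = (1704 + (5/7 + 350 - 430))*(1/2639) = (1704 - 555/7)*(1/2639) = (11373/7)*(1/2639) = 11373/18473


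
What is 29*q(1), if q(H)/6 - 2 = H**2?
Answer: 522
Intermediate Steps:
q(H) = 12 + 6*H**2
29*q(1) = 29*(12 + 6*1**2) = 29*(12 + 6*1) = 29*(12 + 6) = 29*18 = 522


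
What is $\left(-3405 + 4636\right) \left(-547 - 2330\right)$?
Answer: $-3541587$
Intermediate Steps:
$\left(-3405 + 4636\right) \left(-547 - 2330\right) = 1231 \left(-547 - 2330\right) = 1231 \left(-2877\right) = -3541587$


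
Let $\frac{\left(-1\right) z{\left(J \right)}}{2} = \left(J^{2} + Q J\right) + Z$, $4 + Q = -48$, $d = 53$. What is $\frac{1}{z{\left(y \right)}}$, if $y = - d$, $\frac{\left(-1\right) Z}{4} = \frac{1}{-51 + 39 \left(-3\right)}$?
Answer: $- \frac{21}{233731} \approx -8.9847 \cdot 10^{-5}$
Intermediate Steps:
$Q = -52$ ($Q = -4 - 48 = -52$)
$Z = \frac{1}{42}$ ($Z = - \frac{4}{-51 + 39 \left(-3\right)} = - \frac{4}{-51 - 117} = - \frac{4}{-168} = \left(-4\right) \left(- \frac{1}{168}\right) = \frac{1}{42} \approx 0.02381$)
$y = -53$ ($y = \left(-1\right) 53 = -53$)
$z{\left(J \right)} = - \frac{1}{21} - 2 J^{2} + 104 J$ ($z{\left(J \right)} = - 2 \left(\left(J^{2} - 52 J\right) + \frac{1}{42}\right) = - 2 \left(\frac{1}{42} + J^{2} - 52 J\right) = - \frac{1}{21} - 2 J^{2} + 104 J$)
$\frac{1}{z{\left(y \right)}} = \frac{1}{- \frac{1}{21} - 2 \left(-53\right)^{2} + 104 \left(-53\right)} = \frac{1}{- \frac{1}{21} - 5618 - 5512} = \frac{1}{- \frac{233731}{21}} = - \frac{21}{233731}$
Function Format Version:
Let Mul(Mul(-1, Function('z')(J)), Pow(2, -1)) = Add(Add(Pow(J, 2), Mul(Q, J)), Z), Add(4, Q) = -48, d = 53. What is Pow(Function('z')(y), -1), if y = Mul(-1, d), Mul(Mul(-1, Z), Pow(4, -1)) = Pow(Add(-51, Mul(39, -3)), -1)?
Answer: Rational(-21, 233731) ≈ -8.9847e-5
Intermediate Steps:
Q = -52 (Q = Add(-4, -48) = -52)
Z = Rational(1, 42) (Z = Mul(-4, Pow(Add(-51, Mul(39, -3)), -1)) = Mul(-4, Pow(Add(-51, -117), -1)) = Mul(-4, Pow(-168, -1)) = Mul(-4, Rational(-1, 168)) = Rational(1, 42) ≈ 0.023810)
y = -53 (y = Mul(-1, 53) = -53)
Function('z')(J) = Add(Rational(-1, 21), Mul(-2, Pow(J, 2)), Mul(104, J)) (Function('z')(J) = Mul(-2, Add(Add(Pow(J, 2), Mul(-52, J)), Rational(1, 42))) = Mul(-2, Add(Rational(1, 42), Pow(J, 2), Mul(-52, J))) = Add(Rational(-1, 21), Mul(-2, Pow(J, 2)), Mul(104, J)))
Pow(Function('z')(y), -1) = Pow(Add(Rational(-1, 21), Mul(-2, Pow(-53, 2)), Mul(104, -53)), -1) = Pow(Add(Rational(-1, 21), Mul(-2, 2809), -5512), -1) = Pow(Add(Rational(-1, 21), -5618, -5512), -1) = Pow(Rational(-233731, 21), -1) = Rational(-21, 233731)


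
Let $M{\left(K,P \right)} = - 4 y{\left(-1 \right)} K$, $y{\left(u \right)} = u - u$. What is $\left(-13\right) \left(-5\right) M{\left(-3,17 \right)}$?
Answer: $0$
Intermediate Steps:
$y{\left(u \right)} = 0$
$M{\left(K,P \right)} = 0$ ($M{\left(K,P \right)} = \left(-4\right) 0 K = 0 K = 0$)
$\left(-13\right) \left(-5\right) M{\left(-3,17 \right)} = \left(-13\right) \left(-5\right) 0 = 65 \cdot 0 = 0$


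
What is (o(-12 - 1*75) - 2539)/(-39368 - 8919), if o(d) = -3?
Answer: 2542/48287 ≈ 0.052644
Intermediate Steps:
(o(-12 - 1*75) - 2539)/(-39368 - 8919) = (-3 - 2539)/(-39368 - 8919) = -2542/(-48287) = -2542*(-1/48287) = 2542/48287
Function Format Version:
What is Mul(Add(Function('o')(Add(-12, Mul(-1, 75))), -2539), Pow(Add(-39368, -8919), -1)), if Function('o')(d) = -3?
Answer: Rational(2542, 48287) ≈ 0.052644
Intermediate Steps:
Mul(Add(Function('o')(Add(-12, Mul(-1, 75))), -2539), Pow(Add(-39368, -8919), -1)) = Mul(Add(-3, -2539), Pow(Add(-39368, -8919), -1)) = Mul(-2542, Pow(-48287, -1)) = Mul(-2542, Rational(-1, 48287)) = Rational(2542, 48287)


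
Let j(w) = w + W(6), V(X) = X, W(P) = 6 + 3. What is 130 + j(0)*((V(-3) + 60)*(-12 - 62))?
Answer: -37832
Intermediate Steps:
W(P) = 9
j(w) = 9 + w (j(w) = w + 9 = 9 + w)
130 + j(0)*((V(-3) + 60)*(-12 - 62)) = 130 + (9 + 0)*((-3 + 60)*(-12 - 62)) = 130 + 9*(57*(-74)) = 130 + 9*(-4218) = 130 - 37962 = -37832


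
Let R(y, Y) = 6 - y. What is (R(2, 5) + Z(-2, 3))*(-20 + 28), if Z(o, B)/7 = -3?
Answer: -136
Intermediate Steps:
Z(o, B) = -21 (Z(o, B) = 7*(-3) = -21)
(R(2, 5) + Z(-2, 3))*(-20 + 28) = ((6 - 1*2) - 21)*(-20 + 28) = ((6 - 2) - 21)*8 = (4 - 21)*8 = -17*8 = -136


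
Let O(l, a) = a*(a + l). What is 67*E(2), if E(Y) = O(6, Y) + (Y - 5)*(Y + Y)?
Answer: 268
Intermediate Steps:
E(Y) = Y*(6 + Y) + 2*Y*(-5 + Y) (E(Y) = Y*(Y + 6) + (Y - 5)*(Y + Y) = Y*(6 + Y) + (-5 + Y)*(2*Y) = Y*(6 + Y) + 2*Y*(-5 + Y))
67*E(2) = 67*(2*(-4 + 3*2)) = 67*(2*(-4 + 6)) = 67*(2*2) = 67*4 = 268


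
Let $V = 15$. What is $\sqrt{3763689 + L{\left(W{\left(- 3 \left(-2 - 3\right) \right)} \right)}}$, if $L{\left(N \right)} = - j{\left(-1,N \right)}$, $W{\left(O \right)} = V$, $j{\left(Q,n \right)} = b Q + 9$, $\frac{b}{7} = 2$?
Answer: $\sqrt{3763694} \approx 1940.0$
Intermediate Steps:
$b = 14$ ($b = 7 \cdot 2 = 14$)
$j{\left(Q,n \right)} = 9 + 14 Q$ ($j{\left(Q,n \right)} = 14 Q + 9 = 9 + 14 Q$)
$W{\left(O \right)} = 15$
$L{\left(N \right)} = 5$ ($L{\left(N \right)} = - (9 + 14 \left(-1\right)) = - (9 - 14) = \left(-1\right) \left(-5\right) = 5$)
$\sqrt{3763689 + L{\left(W{\left(- 3 \left(-2 - 3\right) \right)} \right)}} = \sqrt{3763689 + 5} = \sqrt{3763694}$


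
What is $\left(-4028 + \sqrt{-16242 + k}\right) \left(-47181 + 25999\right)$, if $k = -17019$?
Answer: $85321096 - 21182 i \sqrt{33261} \approx 8.5321 \cdot 10^{7} - 3.8631 \cdot 10^{6} i$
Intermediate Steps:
$\left(-4028 + \sqrt{-16242 + k}\right) \left(-47181 + 25999\right) = \left(-4028 + \sqrt{-16242 - 17019}\right) \left(-47181 + 25999\right) = \left(-4028 + \sqrt{-33261}\right) \left(-21182\right) = \left(-4028 + i \sqrt{33261}\right) \left(-21182\right) = 85321096 - 21182 i \sqrt{33261}$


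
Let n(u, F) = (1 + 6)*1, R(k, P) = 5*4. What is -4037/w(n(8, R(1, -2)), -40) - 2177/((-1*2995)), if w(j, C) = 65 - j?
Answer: -11964549/173710 ≈ -68.877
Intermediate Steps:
R(k, P) = 20
n(u, F) = 7 (n(u, F) = 7*1 = 7)
-4037/w(n(8, R(1, -2)), -40) - 2177/((-1*2995)) = -4037/(65 - 1*7) - 2177/((-1*2995)) = -4037/(65 - 7) - 2177/(-2995) = -4037/58 - 2177*(-1/2995) = -4037*1/58 + 2177/2995 = -4037/58 + 2177/2995 = -11964549/173710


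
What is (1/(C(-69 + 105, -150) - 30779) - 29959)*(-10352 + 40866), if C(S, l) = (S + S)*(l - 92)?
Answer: -2319246566868/2537 ≈ -9.1417e+8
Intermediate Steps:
C(S, l) = 2*S*(-92 + l) (C(S, l) = (2*S)*(-92 + l) = 2*S*(-92 + l))
(1/(C(-69 + 105, -150) - 30779) - 29959)*(-10352 + 40866) = (1/(2*(-69 + 105)*(-92 - 150) - 30779) - 29959)*(-10352 + 40866) = (1/(2*36*(-242) - 30779) - 29959)*30514 = (1/(-17424 - 30779) - 29959)*30514 = (1/(-48203) - 29959)*30514 = (-1/48203 - 29959)*30514 = -1444113678/48203*30514 = -2319246566868/2537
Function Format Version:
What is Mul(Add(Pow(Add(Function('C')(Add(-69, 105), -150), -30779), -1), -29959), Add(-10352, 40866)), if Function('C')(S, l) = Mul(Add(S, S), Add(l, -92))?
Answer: Rational(-2319246566868, 2537) ≈ -9.1417e+8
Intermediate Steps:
Function('C')(S, l) = Mul(2, S, Add(-92, l)) (Function('C')(S, l) = Mul(Mul(2, S), Add(-92, l)) = Mul(2, S, Add(-92, l)))
Mul(Add(Pow(Add(Function('C')(Add(-69, 105), -150), -30779), -1), -29959), Add(-10352, 40866)) = Mul(Add(Pow(Add(Mul(2, Add(-69, 105), Add(-92, -150)), -30779), -1), -29959), Add(-10352, 40866)) = Mul(Add(Pow(Add(Mul(2, 36, -242), -30779), -1), -29959), 30514) = Mul(Add(Pow(Add(-17424, -30779), -1), -29959), 30514) = Mul(Add(Pow(-48203, -1), -29959), 30514) = Mul(Add(Rational(-1, 48203), -29959), 30514) = Mul(Rational(-1444113678, 48203), 30514) = Rational(-2319246566868, 2537)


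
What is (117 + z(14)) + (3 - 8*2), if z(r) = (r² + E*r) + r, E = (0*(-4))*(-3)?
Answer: 314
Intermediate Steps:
E = 0 (E = 0*(-3) = 0)
z(r) = r + r² (z(r) = (r² + 0*r) + r = (r² + 0) + r = r² + r = r + r²)
(117 + z(14)) + (3 - 8*2) = (117 + 14*(1 + 14)) + (3 - 8*2) = (117 + 14*15) + (3 - 16) = (117 + 210) - 13 = 327 - 13 = 314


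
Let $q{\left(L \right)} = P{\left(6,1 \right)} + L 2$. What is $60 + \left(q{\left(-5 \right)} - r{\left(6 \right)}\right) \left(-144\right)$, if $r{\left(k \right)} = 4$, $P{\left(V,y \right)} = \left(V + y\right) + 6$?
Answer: $204$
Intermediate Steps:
$P{\left(V,y \right)} = 6 + V + y$
$q{\left(L \right)} = 13 + 2 L$ ($q{\left(L \right)} = \left(6 + 6 + 1\right) + L 2 = 13 + 2 L$)
$60 + \left(q{\left(-5 \right)} - r{\left(6 \right)}\right) \left(-144\right) = 60 + \left(\left(13 + 2 \left(-5\right)\right) - 4\right) \left(-144\right) = 60 + \left(\left(13 - 10\right) - 4\right) \left(-144\right) = 60 + \left(3 - 4\right) \left(-144\right) = 60 - -144 = 60 + 144 = 204$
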